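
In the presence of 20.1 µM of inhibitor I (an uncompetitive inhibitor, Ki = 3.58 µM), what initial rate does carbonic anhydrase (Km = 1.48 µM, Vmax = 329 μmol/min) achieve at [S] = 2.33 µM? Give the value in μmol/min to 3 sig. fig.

45.4 μmol/min

With α = 1 + [I]/Ki = 1 + 20.1/3.58 = 6.615, the uncompetitive rate law is v = (Vmax/α)·[S] / (Km/α + [S]).
v = (329/6.615)×2.33 / (1.48/6.615 + 2.33) = 115.9/2.554 = 45.4 μmol/min.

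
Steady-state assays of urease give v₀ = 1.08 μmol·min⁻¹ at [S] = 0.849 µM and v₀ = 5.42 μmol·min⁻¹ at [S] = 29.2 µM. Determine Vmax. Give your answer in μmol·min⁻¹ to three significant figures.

In reciprocal form, 1/v = (Km/Vmax)·(1/[S]) + 1/Vmax. The two points give (1/[S], 1/v) = (1.178, 0.9259) and (0.03425, 0.1845).
Slope = (0.9259 − 0.1845)/(1.178 − 0.03425) = 0.6483; intercept = 0.9259 − 0.6483×1.178 = 0.1623.
Vmax = 1/intercept = 6.16 μmol·min⁻¹; Km = slope × Vmax = 0.6483 × 6.16 = 3.99 µM.

6.16 μmol·min⁻¹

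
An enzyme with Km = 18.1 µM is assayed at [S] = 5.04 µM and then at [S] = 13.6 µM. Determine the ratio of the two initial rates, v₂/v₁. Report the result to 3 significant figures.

Since Vmax cancels, v₂/v₁ = [S]₂(Km+[S]₁) / [S]₁(Km+[S]₂).
= 13.6×(18.1+5.04) / (5.04×(18.1+13.6)) = 314.7/159.8 = 1.97.

1.97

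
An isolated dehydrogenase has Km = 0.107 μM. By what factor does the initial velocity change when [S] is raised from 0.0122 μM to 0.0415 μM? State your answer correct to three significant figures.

2.73

The fractional saturations are [S]/(Km+[S]) = 0.0122/0.1192 = 0.1023 and 0.0415/0.1485 = 0.2795.
v₂/v₁ is just their ratio: 0.2795/0.1023 = 2.73.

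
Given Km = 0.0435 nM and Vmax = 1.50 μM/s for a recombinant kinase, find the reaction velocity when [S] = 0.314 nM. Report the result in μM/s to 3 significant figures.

1.32 μM/s

v = Vmax·[S]/(Km + [S]) = 1.50 × 0.314 / (0.0435 + 0.314)
  = 0.4710 / 0.3575 = 1.32 μM/s.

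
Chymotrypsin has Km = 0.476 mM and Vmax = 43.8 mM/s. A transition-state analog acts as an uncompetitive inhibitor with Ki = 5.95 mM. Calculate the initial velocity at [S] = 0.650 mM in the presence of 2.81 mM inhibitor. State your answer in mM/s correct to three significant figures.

With α = 1 + [I]/Ki = 1 + 2.81/5.95 = 1.472, the uncompetitive rate law is v = (Vmax/α)·[S] / (Km/α + [S]).
v = (43.8/1.472)×0.650 / (0.476/1.472 + 0.650) = 19.34/0.9733 = 19.9 mM/s.

19.9 mM/s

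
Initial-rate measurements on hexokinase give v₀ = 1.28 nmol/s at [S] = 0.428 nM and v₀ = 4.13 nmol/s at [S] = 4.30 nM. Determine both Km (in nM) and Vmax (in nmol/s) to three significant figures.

From v = Vmax[S]/(Km+[S]), each point gives Vmax = v(Km+[S])/[S].
Equating: 1.28(Km+0.428)/0.428 = 4.13(Km+4.30)/4.30.
2.991·Km + 1.28 = 0.9605·Km + 4.13, so (2.991 − 0.9605)·Km = 4.13 − 1.28.
Km = 2.850/2.030 = 1.40 nM; then Vmax = 1.28(1.40+0.428)/0.428 = 5.48 nmol/s.

Km = 1.40 nM; Vmax = 5.48 nmol/s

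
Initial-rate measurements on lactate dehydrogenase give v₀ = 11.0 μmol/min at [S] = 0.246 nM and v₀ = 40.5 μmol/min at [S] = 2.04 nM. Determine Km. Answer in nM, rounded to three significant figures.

In reciprocal form, 1/v = (Km/Vmax)·(1/[S]) + 1/Vmax. The two points give (1/[S], 1/v) = (4.065, 0.09091) and (0.4902, 0.02469).
Slope = (0.09091 − 0.02469)/(4.065 − 0.4902) = 0.01852; intercept = 0.09091 − 0.01852×4.065 = 0.01561.
Vmax = 1/intercept = 64.1 μmol/min; Km = slope × Vmax = 0.01852 × 64.1 = 1.19 nM.

1.19 nM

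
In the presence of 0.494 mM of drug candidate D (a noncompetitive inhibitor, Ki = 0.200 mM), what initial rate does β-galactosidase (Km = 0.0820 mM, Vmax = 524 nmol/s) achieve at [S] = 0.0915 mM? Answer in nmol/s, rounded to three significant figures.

α = 1 + [I]/Ki = 1 + 0.494/0.200 = 3.470.
For a noncompetitive inhibitor, Vmax is reduced to Vmax/α while Km is unchanged: Km,app = 0.0820 mM, Vmax,app = 151 nmol/s.
v = Vmax,app·[S]/(Km,app + [S]) = 151 × 0.0915/(0.0820 + 0.0915) = 79.6 nmol/s.

79.6 nmol/s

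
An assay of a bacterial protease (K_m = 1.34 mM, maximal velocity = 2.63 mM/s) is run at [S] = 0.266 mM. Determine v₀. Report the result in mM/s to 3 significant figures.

0.436 mM/s

[S]/(Km+[S]) = 0.266/1.606 = 0.1656, the fractional saturation.
v = 0.1656 × Vmax = 0.1656 × 2.63 = 0.436 mM/s.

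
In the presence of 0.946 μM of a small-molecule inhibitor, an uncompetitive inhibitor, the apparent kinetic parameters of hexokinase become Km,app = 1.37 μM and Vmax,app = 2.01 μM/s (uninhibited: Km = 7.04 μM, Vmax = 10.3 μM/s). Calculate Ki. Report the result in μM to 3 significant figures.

0.229 μM

Uncompetitive: Vmax,app = Vmax/α (and Km,app = Km/α) with α = 1 + [I]/Ki.
α = Vmax/Vmax,app = 10.3/2.01 = 5.124.
Ki = [I]/(α − 1) = 0.946/4.124 = 0.229 μM.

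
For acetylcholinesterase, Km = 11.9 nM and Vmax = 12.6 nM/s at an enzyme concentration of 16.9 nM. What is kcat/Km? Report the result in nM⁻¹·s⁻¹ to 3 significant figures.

0.0627 nM⁻¹·s⁻¹

kcat = Vmax/[E]total = 12.6/16.9 = 0.746 s⁻¹.
kcat/Km = 0.746/11.9 = 0.0627 nM⁻¹·s⁻¹.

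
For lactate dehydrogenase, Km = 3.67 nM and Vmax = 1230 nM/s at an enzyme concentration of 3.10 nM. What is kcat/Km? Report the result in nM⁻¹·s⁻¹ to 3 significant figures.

kcat = Vmax/[E]total = 1230/3.10 = 397 s⁻¹.
kcat/Km = 397/3.67 = 108 nM⁻¹·s⁻¹.

108 nM⁻¹·s⁻¹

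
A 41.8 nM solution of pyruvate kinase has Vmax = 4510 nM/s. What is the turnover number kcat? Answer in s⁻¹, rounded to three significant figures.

108 s⁻¹

kcat = Vmax/[E]total = 4510 nM/s / 41.8 nM = 108 s⁻¹.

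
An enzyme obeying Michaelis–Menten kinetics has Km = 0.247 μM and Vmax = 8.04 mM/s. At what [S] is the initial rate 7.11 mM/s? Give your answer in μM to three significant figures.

1.89 μM

Rearranging v = Vmax[S]/(Km+[S]) gives [S] = Km·v/(Vmax − v).
[S] = 0.247 × 7.11 / (8.04 − 7.11) = 1.756/0.9300 = 1.89 μM.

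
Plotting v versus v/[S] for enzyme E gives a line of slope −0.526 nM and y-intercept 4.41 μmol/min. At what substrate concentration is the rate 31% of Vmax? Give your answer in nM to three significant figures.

The Eadie–Hofstee slope gives Km = 0.526 nM (slope = −Km).
v/Vmax = [S]/(Km+[S]) = 0.31 ⇒ [S] = Km·0.31/(1−0.31) = 0.526 × 0.4493 = 0.236 nM.

0.236 nM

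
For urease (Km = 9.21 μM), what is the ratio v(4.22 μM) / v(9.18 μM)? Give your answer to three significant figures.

0.629

Since Vmax cancels, v₂/v₁ = [S]₂(Km+[S]₁) / [S]₁(Km+[S]₂).
= 4.22×(9.21+9.18) / (9.18×(9.21+4.22)) = 77.61/123.3 = 0.629.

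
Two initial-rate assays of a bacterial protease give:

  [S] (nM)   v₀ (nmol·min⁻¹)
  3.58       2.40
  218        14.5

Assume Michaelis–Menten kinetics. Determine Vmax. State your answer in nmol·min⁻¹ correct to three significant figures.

15.8 nmol·min⁻¹

From v = Vmax[S]/(Km+[S]), each point gives Vmax = v(Km+[S])/[S].
Equating: 2.40(Km+3.58)/3.58 = 14.5(Km+218)/218.
0.6704·Km + 2.40 = 0.06651·Km + 14.5, so (0.6704 − 0.06651)·Km = 14.5 − 2.40.
Km = 12.10/0.6039 = 20.0 nM; then Vmax = 2.40(20.0+3.58)/3.58 = 15.8 nmol·min⁻¹.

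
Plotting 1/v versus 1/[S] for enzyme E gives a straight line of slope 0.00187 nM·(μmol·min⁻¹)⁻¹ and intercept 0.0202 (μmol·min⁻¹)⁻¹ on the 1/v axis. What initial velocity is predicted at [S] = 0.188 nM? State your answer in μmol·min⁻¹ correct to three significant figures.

33.2 μmol·min⁻¹

The y-intercept is 1/Vmax, so Vmax = 1/0.0202 = 49.5 μmol·min⁻¹.
The slope is Km/Vmax, so Km = 0.00187 × 49.5 = 0.0926 nM.
Then v = 49.5 × 0.188/(0.0926 + 0.188) = 33.2 μmol·min⁻¹.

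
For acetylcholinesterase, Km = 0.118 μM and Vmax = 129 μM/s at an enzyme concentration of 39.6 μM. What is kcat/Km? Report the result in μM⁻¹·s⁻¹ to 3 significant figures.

27.6 μM⁻¹·s⁻¹

kcat = Vmax/[E]total = 129/39.6 = 3.26 s⁻¹.
kcat/Km = 3.26/0.118 = 27.6 μM⁻¹·s⁻¹.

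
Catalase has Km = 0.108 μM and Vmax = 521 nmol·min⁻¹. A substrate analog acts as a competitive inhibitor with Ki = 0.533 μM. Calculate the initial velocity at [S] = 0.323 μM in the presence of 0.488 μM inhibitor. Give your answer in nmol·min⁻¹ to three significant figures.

318 nmol·min⁻¹

α = 1 + [I]/Ki = 1 + 0.488/0.533 = 1.916.
For a competitive inhibitor, Vmax is unchanged and the apparent Km becomes α·Km: Km,app = 0.207 μM, Vmax,app = 521 nmol·min⁻¹.
v = Vmax,app·[S]/(Km,app + [S]) = 521 × 0.323/(0.207 + 0.323) = 318 nmol·min⁻¹.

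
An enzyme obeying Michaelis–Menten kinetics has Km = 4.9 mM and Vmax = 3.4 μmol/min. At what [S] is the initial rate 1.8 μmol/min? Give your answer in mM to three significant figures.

5.51 mM

Rearranging v = Vmax[S]/(Km+[S]) gives [S] = Km·v/(Vmax − v).
[S] = 4.9 × 1.8 / (3.4 − 1.8) = 8.820/1.600 = 5.51 mM.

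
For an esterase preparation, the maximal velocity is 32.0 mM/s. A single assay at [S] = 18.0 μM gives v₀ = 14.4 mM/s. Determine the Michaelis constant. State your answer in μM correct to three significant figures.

22.0 μM

From v = Vmax[S]/(Km+[S]), Km = [S](Vmax − v)/v.
Km = 18.0 × (32.0 − 14.4) / 14.4 = 316.8/14.4 = 22.0 μM.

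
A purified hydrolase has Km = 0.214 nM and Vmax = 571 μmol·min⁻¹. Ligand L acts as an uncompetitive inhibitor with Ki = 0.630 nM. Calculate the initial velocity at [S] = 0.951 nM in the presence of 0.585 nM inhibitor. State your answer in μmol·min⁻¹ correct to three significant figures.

α = 1 + [I]/Ki = 1 + 0.585/0.630 = 1.929.
For an uncompetitive inhibitor, both parameters are divided by α, giving Vmax/α and Km/α: Km,app = 0.111 nM, Vmax,app = 296 μmol·min⁻¹.
v = Vmax,app·[S]/(Km,app + [S]) = 296 × 0.951/(0.111 + 0.951) = 265 μmol·min⁻¹.

265 μmol·min⁻¹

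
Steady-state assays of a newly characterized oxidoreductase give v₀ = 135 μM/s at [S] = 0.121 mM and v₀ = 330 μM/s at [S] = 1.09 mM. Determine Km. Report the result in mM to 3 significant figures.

In reciprocal form, 1/v = (Km/Vmax)·(1/[S]) + 1/Vmax. The two points give (1/[S], 1/v) = (8.264, 0.007407) and (0.9174, 0.003030).
Slope = (0.007407 − 0.003030)/(8.264 − 0.9174) = 0.0005958; intercept = 0.007407 − 0.0005958×8.264 = 0.002484.
Vmax = 1/intercept = 403 μM/s; Km = slope × Vmax = 0.0005958 × 403 = 0.240 mM.

0.240 mM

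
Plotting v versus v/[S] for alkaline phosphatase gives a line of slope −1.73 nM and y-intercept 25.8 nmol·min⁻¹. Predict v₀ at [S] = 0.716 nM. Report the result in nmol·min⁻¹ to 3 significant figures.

7.55 nmol·min⁻¹

In the Eadie–Hofstee form v = Vmax − Km·(v/[S]), the slope is −Km and the intercept is Vmax, so Km = 1.73 nM and Vmax = 25.8 nmol·min⁻¹.
v = 25.8 × 0.716/(1.73 + 0.716) = 7.55 nmol·min⁻¹.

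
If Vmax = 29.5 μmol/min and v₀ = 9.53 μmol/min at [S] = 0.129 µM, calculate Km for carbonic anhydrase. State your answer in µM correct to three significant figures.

From v = Vmax[S]/(Km+[S]), Km = [S](Vmax − v)/v.
Km = 0.129 × (29.5 − 9.53) / 9.53 = 2.576/9.53 = 0.270 µM.

0.270 µM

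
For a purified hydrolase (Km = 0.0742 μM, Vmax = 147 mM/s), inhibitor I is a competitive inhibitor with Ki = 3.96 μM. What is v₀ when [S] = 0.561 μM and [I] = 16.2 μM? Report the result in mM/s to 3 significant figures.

87.8 mM/s

With α = 1 + [I]/Ki = 1 + 16.2/3.96 = 5.091, the competitive rate law is v = Vmax[S] / (αKm + [S]).
v = 147×0.561 / (5.091×0.0742 + 0.561) = 82.47/0.9387 = 87.8 mM/s.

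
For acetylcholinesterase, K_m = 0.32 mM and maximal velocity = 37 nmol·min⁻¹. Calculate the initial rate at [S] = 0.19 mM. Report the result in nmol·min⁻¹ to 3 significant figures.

13.8 nmol·min⁻¹

[S]/(Km+[S]) = 0.19/0.5100 = 0.3725, the fractional saturation.
v = 0.3725 × Vmax = 0.3725 × 37 = 13.8 nmol·min⁻¹.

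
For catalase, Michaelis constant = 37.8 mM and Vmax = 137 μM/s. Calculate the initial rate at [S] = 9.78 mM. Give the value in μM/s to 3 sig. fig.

28.2 μM/s

[S]/(Km+[S]) = 9.78/47.58 = 0.2055, the fractional saturation.
v = 0.2055 × Vmax = 0.2055 × 137 = 28.2 μM/s.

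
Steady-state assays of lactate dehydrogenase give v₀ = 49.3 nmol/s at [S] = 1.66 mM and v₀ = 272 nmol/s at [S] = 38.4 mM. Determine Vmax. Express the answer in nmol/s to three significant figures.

342 nmol/s

From v = Vmax[S]/(Km+[S]), each point gives Vmax = v(Km+[S])/[S].
Equating: 49.3(Km+1.66)/1.66 = 272(Km+38.4)/38.4.
29.70·Km + 49.3 = 7.083·Km + 272, so (29.70 − 7.083)·Km = 272 − 49.3.
Km = 222.7/22.62 = 9.85 mM; then Vmax = 49.3(9.85+1.66)/1.66 = 342 nmol/s.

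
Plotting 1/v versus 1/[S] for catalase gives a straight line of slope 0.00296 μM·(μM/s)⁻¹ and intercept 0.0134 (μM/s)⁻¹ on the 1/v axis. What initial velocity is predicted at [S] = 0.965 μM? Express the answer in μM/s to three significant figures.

60.7 μM/s

The y-intercept is 1/Vmax, so Vmax = 1/0.0134 = 74.6 μM/s.
The slope is Km/Vmax, so Km = 0.00296 × 74.6 = 0.221 μM.
Then v = 74.6 × 0.965/(0.221 + 0.965) = 60.7 μM/s.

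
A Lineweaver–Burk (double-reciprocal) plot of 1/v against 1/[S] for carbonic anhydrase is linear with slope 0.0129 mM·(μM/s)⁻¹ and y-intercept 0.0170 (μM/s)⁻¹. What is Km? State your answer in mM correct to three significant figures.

0.759 mM

y-intercept = 1/Vmax ⇒ Vmax = 58.8 μM/s; slope = Km/Vmax ⇒ Km = slope × Vmax.
Km = 0.0129 × 58.8 = 0.759 mM.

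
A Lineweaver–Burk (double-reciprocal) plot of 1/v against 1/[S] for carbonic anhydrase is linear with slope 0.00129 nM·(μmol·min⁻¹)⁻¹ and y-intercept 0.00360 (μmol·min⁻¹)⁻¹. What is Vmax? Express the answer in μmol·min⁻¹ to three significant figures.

The y-intercept of a Lineweaver–Burk plot equals 1/Vmax, so Vmax = 1/0.00360 = 278 μmol·min⁻¹.

278 μmol·min⁻¹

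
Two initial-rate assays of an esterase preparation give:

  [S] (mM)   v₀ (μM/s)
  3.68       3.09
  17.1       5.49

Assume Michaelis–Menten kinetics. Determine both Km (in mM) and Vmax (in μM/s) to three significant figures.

In reciprocal form, 1/v = (Km/Vmax)·(1/[S]) + 1/Vmax. The two points give (1/[S], 1/v) = (0.2717, 0.3236) and (0.05848, 0.1821).
Slope = (0.3236 − 0.1821)/(0.2717 − 0.05848) = 0.6634; intercept = 0.3236 − 0.6634×0.2717 = 0.1434.
Vmax = 1/intercept = 6.98 μM/s; Km = slope × Vmax = 0.6634 × 6.98 = 4.63 mM.

Km = 4.63 mM; Vmax = 6.98 μM/s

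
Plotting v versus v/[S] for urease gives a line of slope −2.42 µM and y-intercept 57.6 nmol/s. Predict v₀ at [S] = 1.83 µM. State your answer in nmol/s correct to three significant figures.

24.8 nmol/s

In the Eadie–Hofstee form v = Vmax − Km·(v/[S]), the slope is −Km and the intercept is Vmax, so Km = 2.42 µM and Vmax = 57.6 nmol/s.
v = 57.6 × 1.83/(2.42 + 1.83) = 24.8 nmol/s.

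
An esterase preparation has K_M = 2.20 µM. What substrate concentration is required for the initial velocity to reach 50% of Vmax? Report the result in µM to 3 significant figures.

2.20 µM

v/Vmax = [S]/(Km+[S]) = 0.5, so [S] = Km·0.5/(1 − 0.5) = 2.20 × 1.000.
[S] = 2.20 µM.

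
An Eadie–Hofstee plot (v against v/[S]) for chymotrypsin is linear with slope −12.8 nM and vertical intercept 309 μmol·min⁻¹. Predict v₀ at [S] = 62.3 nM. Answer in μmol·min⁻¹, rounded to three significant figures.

In the Eadie–Hofstee form v = Vmax − Km·(v/[S]), the slope is −Km and the intercept is Vmax, so Km = 12.8 nM and Vmax = 309 μmol·min⁻¹.
v = 309 × 62.3/(12.8 + 62.3) = 256 μmol·min⁻¹.

256 μmol·min⁻¹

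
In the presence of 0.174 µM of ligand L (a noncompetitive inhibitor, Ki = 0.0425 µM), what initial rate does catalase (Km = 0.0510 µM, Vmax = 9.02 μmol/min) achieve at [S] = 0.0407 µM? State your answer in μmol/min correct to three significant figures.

With α = 1 + [I]/Ki = 1 + 0.174/0.0425 = 5.094, the noncompetitive rate law is v = (Vmax/α)·[S] / (Km + [S]).
v = (9.02/5.094)×0.0407 / (0.0510 + 0.0407) = 0.07207/0.09170 = 0.786 μmol/min.

0.786 μmol/min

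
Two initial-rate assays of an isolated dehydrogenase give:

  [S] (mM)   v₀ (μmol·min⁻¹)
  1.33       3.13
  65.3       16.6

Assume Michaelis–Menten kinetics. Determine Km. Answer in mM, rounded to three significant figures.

In reciprocal form, 1/v = (Km/Vmax)·(1/[S]) + 1/Vmax. The two points give (1/[S], 1/v) = (0.7519, 0.3195) and (0.01531, 0.06024).
Slope = (0.3195 − 0.06024)/(0.7519 − 0.01531) = 0.3520; intercept = 0.3195 − 0.3520×0.7519 = 0.05485.
Vmax = 1/intercept = 18.2 μmol·min⁻¹; Km = slope × Vmax = 0.3520 × 18.2 = 6.42 mM.

6.42 mM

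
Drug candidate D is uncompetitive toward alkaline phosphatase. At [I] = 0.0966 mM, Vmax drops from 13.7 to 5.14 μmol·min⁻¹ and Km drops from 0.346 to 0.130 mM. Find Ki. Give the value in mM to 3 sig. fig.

0.0580 mM

Uncompetitive: Vmax,app = Vmax/α (and Km,app = Km/α) with α = 1 + [I]/Ki.
α = Vmax/Vmax,app = 13.7/5.14 = 2.665.
Ki = [I]/(α − 1) = 0.0966/1.665 = 0.0580 mM.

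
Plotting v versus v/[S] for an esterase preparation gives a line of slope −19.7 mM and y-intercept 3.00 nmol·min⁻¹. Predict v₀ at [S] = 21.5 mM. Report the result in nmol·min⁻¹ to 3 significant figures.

1.57 nmol·min⁻¹

In the Eadie–Hofstee form v = Vmax − Km·(v/[S]), the slope is −Km and the intercept is Vmax, so Km = 19.7 mM and Vmax = 3.00 nmol·min⁻¹.
v = 3.00 × 21.5/(19.7 + 21.5) = 1.57 nmol·min⁻¹.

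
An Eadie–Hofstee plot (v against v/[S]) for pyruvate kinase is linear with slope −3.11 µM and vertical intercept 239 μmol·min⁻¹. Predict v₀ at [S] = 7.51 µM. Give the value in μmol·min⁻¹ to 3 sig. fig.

169 μmol·min⁻¹

In the Eadie–Hofstee form v = Vmax − Km·(v/[S]), the slope is −Km and the intercept is Vmax, so Km = 3.11 µM and Vmax = 239 μmol·min⁻¹.
v = 239 × 7.51/(3.11 + 7.51) = 169 μmol·min⁻¹.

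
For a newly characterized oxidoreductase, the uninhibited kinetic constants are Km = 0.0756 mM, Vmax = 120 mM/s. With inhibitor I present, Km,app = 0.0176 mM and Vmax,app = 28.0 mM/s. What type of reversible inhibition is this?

Both Km and Vmax decrease by the same factor (~4.29-fold) — characteristic of uncompetitive inhibition.

uncompetitive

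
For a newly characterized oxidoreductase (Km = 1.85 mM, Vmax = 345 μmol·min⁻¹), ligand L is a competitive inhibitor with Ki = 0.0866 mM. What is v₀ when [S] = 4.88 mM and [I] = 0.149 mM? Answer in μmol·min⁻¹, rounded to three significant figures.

170 μmol·min⁻¹

With α = 1 + [I]/Ki = 1 + 0.149/0.0866 = 2.721, the competitive rate law is v = Vmax[S] / (αKm + [S]).
v = 345×4.88 / (2.721×1.85 + 4.88) = 1684/9.913 = 170 μmol·min⁻¹.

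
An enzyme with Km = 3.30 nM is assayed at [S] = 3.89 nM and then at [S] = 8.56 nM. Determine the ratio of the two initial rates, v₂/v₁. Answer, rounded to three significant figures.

Since Vmax cancels, v₂/v₁ = [S]₂(Km+[S]₁) / [S]₁(Km+[S]₂).
= 8.56×(3.30+3.89) / (3.89×(3.30+8.56)) = 61.55/46.14 = 1.33.

1.33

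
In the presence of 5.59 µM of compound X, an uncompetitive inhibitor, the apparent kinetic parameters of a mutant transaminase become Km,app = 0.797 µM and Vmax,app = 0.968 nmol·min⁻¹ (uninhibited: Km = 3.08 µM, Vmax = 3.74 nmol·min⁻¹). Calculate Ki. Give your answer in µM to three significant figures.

Uncompetitive: Vmax,app = Vmax/α (and Km,app = Km/α) with α = 1 + [I]/Ki.
α = Vmax/Vmax,app = 3.74/0.968 = 3.864.
Since α = 1 + [I]/Ki, [I]/Ki = 3.864 − 1 = 2.864 and Ki = 5.59/2.864 = 1.95 µM.

1.95 µM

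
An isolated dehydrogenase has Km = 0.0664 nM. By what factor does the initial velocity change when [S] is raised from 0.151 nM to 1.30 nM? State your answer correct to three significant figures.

The fractional saturations are [S]/(Km+[S]) = 0.151/0.2174 = 0.6946 and 1.30/1.366 = 0.9514.
v₂/v₁ is just their ratio: 0.9514/0.6946 = 1.37.

1.37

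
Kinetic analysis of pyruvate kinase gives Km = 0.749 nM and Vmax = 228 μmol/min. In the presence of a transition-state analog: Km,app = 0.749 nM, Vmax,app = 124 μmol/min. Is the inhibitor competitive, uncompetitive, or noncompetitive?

noncompetitive

Vmax decreases (228 → 124 μmol/min) while Km is unchanged — pure noncompetitive inhibition.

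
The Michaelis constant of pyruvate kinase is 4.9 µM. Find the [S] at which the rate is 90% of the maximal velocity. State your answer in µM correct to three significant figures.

v/Vmax = [S]/(Km+[S]) = 0.9, so [S] = Km·0.9/(1 − 0.9) = 4.9 × 9.000.
[S] = 44.1 µM.

44.1 µM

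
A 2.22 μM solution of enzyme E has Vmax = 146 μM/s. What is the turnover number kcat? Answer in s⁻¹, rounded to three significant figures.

kcat = Vmax/[E]total = 146 μM/s / 2.22 μM = 65.8 s⁻¹.

65.8 s⁻¹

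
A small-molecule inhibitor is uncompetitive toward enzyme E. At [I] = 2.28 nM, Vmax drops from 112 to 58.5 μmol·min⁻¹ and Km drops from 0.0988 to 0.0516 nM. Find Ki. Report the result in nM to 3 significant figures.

2.49 nM

Uncompetitive: Vmax,app = Vmax/α (and Km,app = Km/α) with α = 1 + [I]/Ki.
α = Vmax/Vmax,app = 112/58.5 = 1.915.
Since α = 1 + [I]/Ki, [I]/Ki = 1.915 − 1 = 0.9145 and Ki = 2.28/0.9145 = 2.49 nM.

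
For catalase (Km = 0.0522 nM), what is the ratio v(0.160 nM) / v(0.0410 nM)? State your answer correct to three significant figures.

Since Vmax cancels, v₂/v₁ = [S]₂(Km+[S]₁) / [S]₁(Km+[S]₂).
= 0.160×(0.0522+0.0410) / (0.0410×(0.0522+0.160)) = 0.01491/0.008700 = 1.71.

1.71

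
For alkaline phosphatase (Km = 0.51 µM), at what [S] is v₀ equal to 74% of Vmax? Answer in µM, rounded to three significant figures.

v/Vmax = [S]/(Km+[S]) = 0.74, so [S] = Km·0.74/(1 − 0.74) = 0.51 × 2.846.
[S] = 1.45 µM.

1.45 µM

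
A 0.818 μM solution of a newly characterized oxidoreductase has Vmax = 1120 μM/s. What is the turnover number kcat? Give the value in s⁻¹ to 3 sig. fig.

kcat = Vmax/[E]total = 1120 μM/s / 0.818 μM = 1370 s⁻¹.

1370 s⁻¹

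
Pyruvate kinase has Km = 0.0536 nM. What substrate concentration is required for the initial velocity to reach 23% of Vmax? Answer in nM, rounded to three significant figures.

v/Vmax = [S]/(Km+[S]) = 0.23, so [S] = Km·0.23/(1 − 0.23) = 0.0536 × 0.2987.
[S] = 0.0160 nM.

0.0160 nM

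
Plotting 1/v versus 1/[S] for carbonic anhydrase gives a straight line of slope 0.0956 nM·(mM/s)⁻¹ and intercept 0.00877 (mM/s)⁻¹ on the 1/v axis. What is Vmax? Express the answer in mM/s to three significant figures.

114 mM/s

The y-intercept of a Lineweaver–Burk plot equals 1/Vmax, so Vmax = 1/0.00877 = 114 mM/s.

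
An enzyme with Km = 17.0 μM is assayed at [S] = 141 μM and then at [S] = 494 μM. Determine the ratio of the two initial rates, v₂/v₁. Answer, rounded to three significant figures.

1.08

The fractional saturations are [S]/(Km+[S]) = 141/158.0 = 0.8924 and 494/511.0 = 0.9667.
v₂/v₁ is just their ratio: 0.9667/0.8924 = 1.08.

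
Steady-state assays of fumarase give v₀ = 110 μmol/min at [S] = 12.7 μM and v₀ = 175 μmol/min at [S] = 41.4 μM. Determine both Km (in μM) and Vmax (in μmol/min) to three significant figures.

From v = Vmax[S]/(Km+[S]), each point gives Vmax = v(Km+[S])/[S].
Equating: 110(Km+12.7)/12.7 = 175(Km+41.4)/41.4.
8.661·Km + 110 = 4.227·Km + 175, so (8.661 − 4.227)·Km = 175 − 110.
Km = 65.00/4.434 = 14.7 μM; then Vmax = 110(14.7+12.7)/12.7 = 237 μmol/min.

Km = 14.7 μM; Vmax = 237 μmol/min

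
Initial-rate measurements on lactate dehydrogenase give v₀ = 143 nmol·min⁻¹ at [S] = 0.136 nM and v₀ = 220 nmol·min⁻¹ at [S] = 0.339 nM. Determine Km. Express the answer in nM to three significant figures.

0.191 nM

From v = Vmax[S]/(Km+[S]), each point gives Vmax = v(Km+[S])/[S].
Equating: 143(Km+0.136)/0.136 = 220(Km+0.339)/0.339.
1051·Km + 143 = 649.0·Km + 220, so (1051 − 649.0)·Km = 220 − 143.
Km = 77.00/402.5 = 0.191 nM; then Vmax = 143(0.191+0.136)/0.136 = 344 nmol·min⁻¹.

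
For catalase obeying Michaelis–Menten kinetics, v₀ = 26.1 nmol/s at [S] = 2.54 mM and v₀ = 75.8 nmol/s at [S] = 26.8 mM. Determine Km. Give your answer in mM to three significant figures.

6.67 mM

In reciprocal form, 1/v = (Km/Vmax)·(1/[S]) + 1/Vmax. The two points give (1/[S], 1/v) = (0.3937, 0.03831) and (0.03731, 0.01319).
Slope = (0.03831 − 0.01319)/(0.3937 − 0.03731) = 0.07049; intercept = 0.03831 − 0.07049×0.3937 = 0.01056.
Vmax = 1/intercept = 94.7 nmol/s; Km = slope × Vmax = 0.07049 × 94.7 = 6.67 mM.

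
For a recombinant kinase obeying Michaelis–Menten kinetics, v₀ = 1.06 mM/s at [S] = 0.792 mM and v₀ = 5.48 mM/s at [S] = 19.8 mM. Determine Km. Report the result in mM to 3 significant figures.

4.16 mM

In reciprocal form, 1/v = (Km/Vmax)·(1/[S]) + 1/Vmax. The two points give (1/[S], 1/v) = (1.263, 0.9434) and (0.05051, 0.1825).
Slope = (0.9434 − 0.1825)/(1.263 − 0.05051) = 0.6278; intercept = 0.9434 − 0.6278×1.263 = 0.1508.
Vmax = 1/intercept = 6.63 mM/s; Km = slope × Vmax = 0.6278 × 6.63 = 4.16 mM.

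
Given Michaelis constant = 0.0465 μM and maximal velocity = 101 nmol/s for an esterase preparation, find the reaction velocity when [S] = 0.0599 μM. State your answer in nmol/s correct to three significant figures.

56.9 nmol/s

[S]/(Km+[S]) = 0.0599/0.1064 = 0.5630, the fractional saturation.
v = 0.5630 × Vmax = 0.5630 × 101 = 56.9 nmol/s.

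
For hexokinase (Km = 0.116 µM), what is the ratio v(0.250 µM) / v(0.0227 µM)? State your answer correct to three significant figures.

The fractional saturations are [S]/(Km+[S]) = 0.0227/0.1387 = 0.1637 and 0.250/0.3660 = 0.6831.
v₂/v₁ is just their ratio: 0.6831/0.1637 = 4.17.

4.17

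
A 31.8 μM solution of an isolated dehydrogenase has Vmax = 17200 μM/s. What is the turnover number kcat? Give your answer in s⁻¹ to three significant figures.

541 s⁻¹

kcat = Vmax/[E]total = 17200 μM/s / 31.8 μM = 541 s⁻¹.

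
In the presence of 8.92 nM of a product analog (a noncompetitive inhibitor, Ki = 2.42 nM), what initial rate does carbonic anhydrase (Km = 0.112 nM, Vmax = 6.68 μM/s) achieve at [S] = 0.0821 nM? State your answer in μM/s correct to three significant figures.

α = 1 + [I]/Ki = 1 + 8.92/2.42 = 4.686.
For a noncompetitive inhibitor, Vmax is reduced to Vmax/α while Km is unchanged: Km,app = 0.112 nM, Vmax,app = 1.43 μM/s.
v = Vmax,app·[S]/(Km,app + [S]) = 1.43 × 0.0821/(0.112 + 0.0821) = 0.603 μM/s.

0.603 μM/s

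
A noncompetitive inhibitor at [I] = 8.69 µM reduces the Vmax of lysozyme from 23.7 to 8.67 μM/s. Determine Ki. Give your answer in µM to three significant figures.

Noncompetitive: Vmax,app = Vmax/α with α = 1 + [I]/Ki.
α = Vmax/Vmax,app = 23.7/8.67 = 2.734.
Ki = [I]/(α − 1) = 8.69/1.734 = 5.01 µM.

5.01 µM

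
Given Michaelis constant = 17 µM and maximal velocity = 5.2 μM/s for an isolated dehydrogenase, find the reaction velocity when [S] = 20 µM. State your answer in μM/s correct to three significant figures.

2.81 μM/s

v = Vmax·[S]/(Km + [S]) = 5.2 × 20 / (17 + 20)
  = 104.0 / 37.00 = 2.81 μM/s.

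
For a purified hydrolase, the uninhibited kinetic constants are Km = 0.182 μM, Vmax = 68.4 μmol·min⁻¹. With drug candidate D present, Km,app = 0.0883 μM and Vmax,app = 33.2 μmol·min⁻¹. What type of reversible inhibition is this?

Both Km and Vmax decrease by the same factor (~2.06-fold) — characteristic of uncompetitive inhibition.

uncompetitive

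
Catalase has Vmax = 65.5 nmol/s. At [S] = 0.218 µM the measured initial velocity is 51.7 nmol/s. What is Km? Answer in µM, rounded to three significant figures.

From v = Vmax[S]/(Km+[S]), Km = [S](Vmax − v)/v.
Km = 0.218 × (65.5 − 51.7) / 51.7 = 3.008/51.7 = 0.0582 µM.

0.0582 µM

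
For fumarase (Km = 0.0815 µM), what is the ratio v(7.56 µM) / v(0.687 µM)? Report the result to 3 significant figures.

1.11

The fractional saturations are [S]/(Km+[S]) = 0.687/0.7685 = 0.8939 and 7.56/7.642 = 0.9893.
v₂/v₁ is just their ratio: 0.9893/0.8939 = 1.11.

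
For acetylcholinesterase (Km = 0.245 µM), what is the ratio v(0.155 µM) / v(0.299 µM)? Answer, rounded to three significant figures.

0.705

The fractional saturations are [S]/(Km+[S]) = 0.299/0.5440 = 0.5496 and 0.155/0.4000 = 0.3875.
v₂/v₁ is just their ratio: 0.3875/0.5496 = 0.705.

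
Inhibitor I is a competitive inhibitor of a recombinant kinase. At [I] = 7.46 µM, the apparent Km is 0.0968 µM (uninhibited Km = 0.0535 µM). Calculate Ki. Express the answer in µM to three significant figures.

9.22 µM

Competitive: Km,app = α·Km with α = 1 + [I]/Ki.
α = Km,app/Km = 0.0968/0.0535 = 1.809.
Ki = [I]/(α − 1) = 7.46/0.8093 = 9.22 µM.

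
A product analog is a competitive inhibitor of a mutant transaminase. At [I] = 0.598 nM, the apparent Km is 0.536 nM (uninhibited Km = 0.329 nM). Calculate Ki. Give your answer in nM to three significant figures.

Competitive: Km,app = α·Km with α = 1 + [I]/Ki.
α = Km,app/Km = 0.536/0.329 = 1.629.
Ki = [I]/(α − 1) = 0.598/0.6292 = 0.950 nM.

0.950 nM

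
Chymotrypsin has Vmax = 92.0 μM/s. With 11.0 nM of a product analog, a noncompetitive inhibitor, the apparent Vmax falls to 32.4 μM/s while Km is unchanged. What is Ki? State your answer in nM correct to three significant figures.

Noncompetitive: Vmax,app = Vmax/α with α = 1 + [I]/Ki.
α = Vmax/Vmax,app = 92.0/32.4 = 2.840.
Since α = 1 + [I]/Ki, [I]/Ki = 2.840 − 1 = 1.840 and Ki = 11.0/1.840 = 5.98 nM.

5.98 nM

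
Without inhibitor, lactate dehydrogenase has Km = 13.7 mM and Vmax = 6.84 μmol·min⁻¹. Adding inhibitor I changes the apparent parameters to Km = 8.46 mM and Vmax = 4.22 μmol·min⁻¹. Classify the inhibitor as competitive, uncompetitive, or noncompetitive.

uncompetitive

Both Km and Vmax decrease by the same factor (~1.62-fold) — characteristic of uncompetitive inhibition.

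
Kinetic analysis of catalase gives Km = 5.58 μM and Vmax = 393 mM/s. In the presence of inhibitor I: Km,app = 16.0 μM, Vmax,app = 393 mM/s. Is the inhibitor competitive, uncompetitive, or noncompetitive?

Km increases (5.58 → 16.0 μM) while Vmax is unchanged — the hallmark of competitive inhibition.

competitive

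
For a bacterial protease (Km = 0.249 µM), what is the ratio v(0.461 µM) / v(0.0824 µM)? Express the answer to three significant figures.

2.61

The fractional saturations are [S]/(Km+[S]) = 0.0824/0.3314 = 0.2486 and 0.461/0.7100 = 0.6493.
v₂/v₁ is just their ratio: 0.6493/0.2486 = 2.61.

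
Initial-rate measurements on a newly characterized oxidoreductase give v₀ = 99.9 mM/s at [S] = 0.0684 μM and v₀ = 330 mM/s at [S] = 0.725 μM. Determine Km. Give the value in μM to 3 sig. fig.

From v = Vmax[S]/(Km+[S]), each point gives Vmax = v(Km+[S])/[S].
Equating: 99.9(Km+0.0684)/0.0684 = 330(Km+0.725)/0.725.
1461·Km + 99.9 = 455.2·Km + 330, so (1461 − 455.2)·Km = 330 − 99.9.
Km = 230.1/1005 = 0.229 μM; then Vmax = 99.9(0.229+0.0684)/0.0684 = 434 mM/s.

0.229 μM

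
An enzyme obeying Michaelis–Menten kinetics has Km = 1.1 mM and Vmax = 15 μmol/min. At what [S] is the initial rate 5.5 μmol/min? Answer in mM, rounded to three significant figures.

0.637 mM

The required fractional saturation is v/Vmax = 5.5/15 = 0.3667.
Then [S]/(Km+[S]) = 0.3667 ⇒ [S] = 1.1 × 0.3667/(1 − 0.3667) = 0.637 mM.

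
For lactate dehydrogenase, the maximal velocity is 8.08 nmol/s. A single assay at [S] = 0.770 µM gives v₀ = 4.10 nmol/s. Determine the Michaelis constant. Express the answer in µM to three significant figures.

0.747 µM

From v = Vmax[S]/(Km+[S]), Km = [S](Vmax − v)/v.
Km = 0.770 × (8.08 − 4.10) / 4.10 = 3.065/4.10 = 0.747 µM.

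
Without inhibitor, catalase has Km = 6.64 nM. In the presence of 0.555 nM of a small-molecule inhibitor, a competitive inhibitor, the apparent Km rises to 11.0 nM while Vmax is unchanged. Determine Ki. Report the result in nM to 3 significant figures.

Competitive: Km,app = α·Km with α = 1 + [I]/Ki.
α = Km,app/Km = 11.0/6.64 = 1.657.
Since α = 1 + [I]/Ki, [I]/Ki = 1.657 − 1 = 0.6566 and Ki = 0.555/0.6566 = 0.845 nM.

0.845 nM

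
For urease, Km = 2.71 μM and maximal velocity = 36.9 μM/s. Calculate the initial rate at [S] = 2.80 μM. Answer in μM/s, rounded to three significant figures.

18.8 μM/s

[S]/(Km+[S]) = 2.80/5.510 = 0.5082, the fractional saturation.
v = 0.5082 × Vmax = 0.5082 × 36.9 = 18.8 μM/s.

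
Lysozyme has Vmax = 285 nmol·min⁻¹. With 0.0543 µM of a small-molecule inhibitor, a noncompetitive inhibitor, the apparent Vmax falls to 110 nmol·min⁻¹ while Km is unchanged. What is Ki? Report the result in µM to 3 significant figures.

Noncompetitive: Vmax,app = Vmax/α with α = 1 + [I]/Ki.
α = Vmax/Vmax,app = 285/110 = 2.591.
Ki = [I]/(α − 1) = 0.0543/1.591 = 0.0341 µM.

0.0341 µM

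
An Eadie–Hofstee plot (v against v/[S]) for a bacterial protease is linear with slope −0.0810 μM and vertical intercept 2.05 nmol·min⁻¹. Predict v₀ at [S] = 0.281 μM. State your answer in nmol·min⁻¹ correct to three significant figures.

In the Eadie–Hofstee form v = Vmax − Km·(v/[S]), the slope is −Km and the intercept is Vmax, so Km = 0.0810 μM and Vmax = 2.05 nmol·min⁻¹.
v = 2.05 × 0.281/(0.0810 + 0.281) = 1.59 nmol·min⁻¹.

1.59 nmol·min⁻¹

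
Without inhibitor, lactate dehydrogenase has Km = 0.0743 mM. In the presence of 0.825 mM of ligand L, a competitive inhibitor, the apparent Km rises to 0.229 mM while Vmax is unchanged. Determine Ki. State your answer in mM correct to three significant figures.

0.396 mM

Competitive: Km,app = α·Km with α = 1 + [I]/Ki.
α = Km,app/Km = 0.229/0.0743 = 3.082.
Since α = 1 + [I]/Ki, [I]/Ki = 3.082 − 1 = 2.082 and Ki = 0.825/2.082 = 0.396 mM.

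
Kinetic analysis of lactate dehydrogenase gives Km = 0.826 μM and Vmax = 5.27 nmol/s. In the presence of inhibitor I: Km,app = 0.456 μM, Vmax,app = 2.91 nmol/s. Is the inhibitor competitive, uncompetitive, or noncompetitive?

Both Km and Vmax decrease by the same factor (~1.81-fold) — characteristic of uncompetitive inhibition.

uncompetitive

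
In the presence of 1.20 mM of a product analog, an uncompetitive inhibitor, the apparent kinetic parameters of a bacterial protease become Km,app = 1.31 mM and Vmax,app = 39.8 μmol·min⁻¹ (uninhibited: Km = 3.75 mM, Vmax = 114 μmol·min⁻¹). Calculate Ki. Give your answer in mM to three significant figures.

Uncompetitive: Vmax,app = Vmax/α (and Km,app = Km/α) with α = 1 + [I]/Ki.
α = Vmax/Vmax,app = 114/39.8 = 2.864.
Ki = [I]/(α − 1) = 1.20/1.864 = 0.644 mM.

0.644 mM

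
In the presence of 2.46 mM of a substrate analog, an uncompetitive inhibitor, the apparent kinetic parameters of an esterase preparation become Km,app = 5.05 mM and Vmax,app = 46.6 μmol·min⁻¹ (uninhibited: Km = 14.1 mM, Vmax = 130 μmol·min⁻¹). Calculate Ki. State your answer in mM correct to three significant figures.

1.37 mM

Uncompetitive: Vmax,app = Vmax/α (and Km,app = Km/α) with α = 1 + [I]/Ki.
α = Vmax/Vmax,app = 130/46.6 = 2.790.
Ki = [I]/(α − 1) = 2.46/1.790 = 1.37 mM.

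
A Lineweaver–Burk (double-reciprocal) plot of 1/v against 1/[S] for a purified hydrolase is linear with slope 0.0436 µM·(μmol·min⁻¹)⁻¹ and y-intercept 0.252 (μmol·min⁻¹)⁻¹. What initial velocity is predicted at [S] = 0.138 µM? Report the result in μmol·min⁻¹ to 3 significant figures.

The y-intercept is 1/Vmax, so Vmax = 1/0.252 = 3.97 μmol·min⁻¹.
The slope is Km/Vmax, so Km = 0.0436 × 3.97 = 0.173 µM.
Then v = 3.97 × 0.138/(0.173 + 0.138) = 1.76 μmol·min⁻¹.

1.76 μmol·min⁻¹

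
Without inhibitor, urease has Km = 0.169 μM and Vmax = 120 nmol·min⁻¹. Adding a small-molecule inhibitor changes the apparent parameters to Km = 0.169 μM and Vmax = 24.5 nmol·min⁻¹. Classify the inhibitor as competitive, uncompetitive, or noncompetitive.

noncompetitive

Vmax decreases (120 → 24.5 nmol·min⁻¹) while Km is unchanged — pure noncompetitive inhibition.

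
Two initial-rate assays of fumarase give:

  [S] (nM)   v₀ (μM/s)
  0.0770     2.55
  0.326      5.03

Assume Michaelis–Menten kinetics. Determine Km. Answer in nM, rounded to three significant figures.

0.140 nM

In reciprocal form, 1/v = (Km/Vmax)·(1/[S]) + 1/Vmax. The two points give (1/[S], 1/v) = (12.99, 0.3922) and (3.067, 0.1988).
Slope = (0.3922 − 0.1988)/(12.99 − 3.067) = 0.01949; intercept = 0.3922 − 0.01949×12.99 = 0.1390.
Vmax = 1/intercept = 7.19 μM/s; Km = slope × Vmax = 0.01949 × 7.19 = 0.140 nM.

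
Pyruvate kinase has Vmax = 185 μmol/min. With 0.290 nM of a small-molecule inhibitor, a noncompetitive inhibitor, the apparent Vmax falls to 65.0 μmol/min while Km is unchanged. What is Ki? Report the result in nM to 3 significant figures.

0.157 nM

Noncompetitive: Vmax,app = Vmax/α with α = 1 + [I]/Ki.
α = Vmax/Vmax,app = 185/65.0 = 2.846.
Ki = [I]/(α − 1) = 0.290/1.846 = 0.157 nM.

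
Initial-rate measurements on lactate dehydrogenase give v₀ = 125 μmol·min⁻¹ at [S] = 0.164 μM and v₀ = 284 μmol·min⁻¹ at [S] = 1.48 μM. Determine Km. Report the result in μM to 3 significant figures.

From v = Vmax[S]/(Km+[S]), each point gives Vmax = v(Km+[S])/[S].
Equating: 125(Km+0.164)/0.164 = 284(Km+1.48)/1.48.
762.2·Km + 125 = 191.9·Km + 284, so (762.2 − 191.9)·Km = 284 − 125.
Km = 159.0/570.3 = 0.279 μM; then Vmax = 125(0.279+0.164)/0.164 = 337 μmol·min⁻¹.

0.279 μM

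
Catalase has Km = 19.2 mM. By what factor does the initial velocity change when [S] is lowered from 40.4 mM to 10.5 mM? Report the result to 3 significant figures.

Since Vmax cancels, v₂/v₁ = [S]₂(Km+[S]₁) / [S]₁(Km+[S]₂).
= 10.5×(19.2+40.4) / (40.4×(19.2+10.5)) = 625.8/1200 = 0.522.

0.522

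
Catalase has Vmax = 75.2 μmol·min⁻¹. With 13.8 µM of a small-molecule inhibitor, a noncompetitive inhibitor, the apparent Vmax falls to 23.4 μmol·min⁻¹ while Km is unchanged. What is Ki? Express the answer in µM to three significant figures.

Noncompetitive: Vmax,app = Vmax/α with α = 1 + [I]/Ki.
α = Vmax/Vmax,app = 75.2/23.4 = 3.214.
Ki = [I]/(α − 1) = 13.8/2.214 = 6.23 µM.

6.23 µM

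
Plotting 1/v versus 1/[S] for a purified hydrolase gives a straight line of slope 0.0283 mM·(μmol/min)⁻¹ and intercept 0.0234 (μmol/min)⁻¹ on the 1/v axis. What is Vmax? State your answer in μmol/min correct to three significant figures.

42.7 μmol/min

The y-intercept of a Lineweaver–Burk plot equals 1/Vmax, so Vmax = 1/0.0234 = 42.7 μmol/min.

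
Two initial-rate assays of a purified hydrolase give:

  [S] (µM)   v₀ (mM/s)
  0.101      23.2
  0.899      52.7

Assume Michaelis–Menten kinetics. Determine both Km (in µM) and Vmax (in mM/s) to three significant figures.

Km = 0.172 µM; Vmax = 62.8 mM/s

In reciprocal form, 1/v = (Km/Vmax)·(1/[S]) + 1/Vmax. The two points give (1/[S], 1/v) = (9.901, 0.04310) and (1.112, 0.01898).
Slope = (0.04310 − 0.01898)/(9.901 − 1.112) = 0.002745; intercept = 0.04310 − 0.002745×9.901 = 0.01592.
Vmax = 1/intercept = 62.8 mM/s; Km = slope × Vmax = 0.002745 × 62.8 = 0.172 µM.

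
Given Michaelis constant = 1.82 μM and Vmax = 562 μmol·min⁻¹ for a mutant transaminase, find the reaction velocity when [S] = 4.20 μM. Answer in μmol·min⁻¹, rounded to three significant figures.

392 μmol·min⁻¹

[S]/(Km+[S]) = 4.20/6.020 = 0.6977, the fractional saturation.
v = 0.6977 × Vmax = 0.6977 × 562 = 392 μmol·min⁻¹.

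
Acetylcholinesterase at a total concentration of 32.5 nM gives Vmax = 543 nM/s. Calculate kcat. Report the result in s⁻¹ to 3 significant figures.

kcat = Vmax/[E]total = 543 nM/s / 32.5 nM = 16.7 s⁻¹.

16.7 s⁻¹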